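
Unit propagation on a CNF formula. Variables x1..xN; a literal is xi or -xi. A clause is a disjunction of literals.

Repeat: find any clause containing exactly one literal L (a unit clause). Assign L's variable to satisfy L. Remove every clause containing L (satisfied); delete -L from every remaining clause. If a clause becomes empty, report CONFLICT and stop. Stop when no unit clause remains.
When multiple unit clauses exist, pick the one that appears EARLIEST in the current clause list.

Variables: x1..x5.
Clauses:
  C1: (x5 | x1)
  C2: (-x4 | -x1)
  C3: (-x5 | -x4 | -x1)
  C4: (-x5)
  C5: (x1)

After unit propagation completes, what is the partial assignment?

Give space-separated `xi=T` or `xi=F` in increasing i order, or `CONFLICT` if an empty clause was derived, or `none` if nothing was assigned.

unit clause [-5] forces x5=F; simplify:
  drop 5 from [5, 1] -> [1]
  satisfied 2 clause(s); 3 remain; assigned so far: [5]
unit clause [1] forces x1=T; simplify:
  drop -1 from [-4, -1] -> [-4]
  satisfied 2 clause(s); 1 remain; assigned so far: [1, 5]
unit clause [-4] forces x4=F; simplify:
  satisfied 1 clause(s); 0 remain; assigned so far: [1, 4, 5]

Answer: x1=T x4=F x5=F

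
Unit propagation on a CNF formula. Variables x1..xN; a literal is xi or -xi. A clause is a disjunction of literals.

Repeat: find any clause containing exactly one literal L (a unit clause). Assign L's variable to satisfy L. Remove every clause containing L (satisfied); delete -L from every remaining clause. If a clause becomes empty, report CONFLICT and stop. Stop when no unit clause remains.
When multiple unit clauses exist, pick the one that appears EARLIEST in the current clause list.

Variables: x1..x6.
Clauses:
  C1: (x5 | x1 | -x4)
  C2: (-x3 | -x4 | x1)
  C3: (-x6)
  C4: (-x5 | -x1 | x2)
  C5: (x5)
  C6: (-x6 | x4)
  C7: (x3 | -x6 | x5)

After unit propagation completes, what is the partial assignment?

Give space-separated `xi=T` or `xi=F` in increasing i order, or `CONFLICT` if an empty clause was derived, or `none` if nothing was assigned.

Answer: x5=T x6=F

Derivation:
unit clause [-6] forces x6=F; simplify:
  satisfied 3 clause(s); 4 remain; assigned so far: [6]
unit clause [5] forces x5=T; simplify:
  drop -5 from [-5, -1, 2] -> [-1, 2]
  satisfied 2 clause(s); 2 remain; assigned so far: [5, 6]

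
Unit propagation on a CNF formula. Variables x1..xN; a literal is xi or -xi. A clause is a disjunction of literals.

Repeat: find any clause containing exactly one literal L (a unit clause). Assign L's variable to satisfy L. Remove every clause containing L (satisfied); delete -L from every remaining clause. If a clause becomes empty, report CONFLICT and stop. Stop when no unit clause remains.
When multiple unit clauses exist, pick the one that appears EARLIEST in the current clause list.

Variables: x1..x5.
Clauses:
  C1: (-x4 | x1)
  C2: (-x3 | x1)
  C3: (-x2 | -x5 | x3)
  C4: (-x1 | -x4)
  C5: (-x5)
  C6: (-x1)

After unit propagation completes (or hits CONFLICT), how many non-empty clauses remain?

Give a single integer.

unit clause [-5] forces x5=F; simplify:
  satisfied 2 clause(s); 4 remain; assigned so far: [5]
unit clause [-1] forces x1=F; simplify:
  drop 1 from [-4, 1] -> [-4]
  drop 1 from [-3, 1] -> [-3]
  satisfied 2 clause(s); 2 remain; assigned so far: [1, 5]
unit clause [-4] forces x4=F; simplify:
  satisfied 1 clause(s); 1 remain; assigned so far: [1, 4, 5]
unit clause [-3] forces x3=F; simplify:
  satisfied 1 clause(s); 0 remain; assigned so far: [1, 3, 4, 5]

Answer: 0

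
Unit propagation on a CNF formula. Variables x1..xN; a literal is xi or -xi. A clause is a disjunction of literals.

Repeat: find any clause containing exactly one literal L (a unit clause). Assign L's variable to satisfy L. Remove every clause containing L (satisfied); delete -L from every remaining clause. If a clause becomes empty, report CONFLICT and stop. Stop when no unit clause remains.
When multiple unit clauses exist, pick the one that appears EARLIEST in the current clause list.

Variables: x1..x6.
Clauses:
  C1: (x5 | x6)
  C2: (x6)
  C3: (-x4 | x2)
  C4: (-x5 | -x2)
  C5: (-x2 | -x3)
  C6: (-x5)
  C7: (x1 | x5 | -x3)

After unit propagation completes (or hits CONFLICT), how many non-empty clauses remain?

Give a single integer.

unit clause [6] forces x6=T; simplify:
  satisfied 2 clause(s); 5 remain; assigned so far: [6]
unit clause [-5] forces x5=F; simplify:
  drop 5 from [1, 5, -3] -> [1, -3]
  satisfied 2 clause(s); 3 remain; assigned so far: [5, 6]

Answer: 3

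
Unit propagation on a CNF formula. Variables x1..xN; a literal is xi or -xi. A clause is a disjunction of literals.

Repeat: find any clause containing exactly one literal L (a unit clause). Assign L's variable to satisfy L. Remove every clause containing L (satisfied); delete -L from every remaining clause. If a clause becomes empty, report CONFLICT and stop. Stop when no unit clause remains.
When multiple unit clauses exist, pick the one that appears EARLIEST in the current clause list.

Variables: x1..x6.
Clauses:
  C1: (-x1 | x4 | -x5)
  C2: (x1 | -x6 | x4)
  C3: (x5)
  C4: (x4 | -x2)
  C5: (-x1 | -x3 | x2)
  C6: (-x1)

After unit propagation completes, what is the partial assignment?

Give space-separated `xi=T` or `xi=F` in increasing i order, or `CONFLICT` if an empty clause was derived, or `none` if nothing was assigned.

Answer: x1=F x5=T

Derivation:
unit clause [5] forces x5=T; simplify:
  drop -5 from [-1, 4, -5] -> [-1, 4]
  satisfied 1 clause(s); 5 remain; assigned so far: [5]
unit clause [-1] forces x1=F; simplify:
  drop 1 from [1, -6, 4] -> [-6, 4]
  satisfied 3 clause(s); 2 remain; assigned so far: [1, 5]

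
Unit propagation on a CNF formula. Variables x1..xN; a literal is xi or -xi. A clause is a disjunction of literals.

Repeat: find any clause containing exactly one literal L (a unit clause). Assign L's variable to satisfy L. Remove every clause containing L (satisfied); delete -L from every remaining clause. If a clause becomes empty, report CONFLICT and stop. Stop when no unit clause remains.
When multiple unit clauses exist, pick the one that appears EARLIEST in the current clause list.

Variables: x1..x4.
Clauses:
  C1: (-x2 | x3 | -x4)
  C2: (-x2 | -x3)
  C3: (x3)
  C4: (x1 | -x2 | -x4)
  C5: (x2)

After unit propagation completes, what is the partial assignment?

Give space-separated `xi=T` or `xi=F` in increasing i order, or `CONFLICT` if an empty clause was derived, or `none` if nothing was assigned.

unit clause [3] forces x3=T; simplify:
  drop -3 from [-2, -3] -> [-2]
  satisfied 2 clause(s); 3 remain; assigned so far: [3]
unit clause [-2] forces x2=F; simplify:
  drop 2 from [2] -> [] (empty!)
  satisfied 2 clause(s); 1 remain; assigned so far: [2, 3]
CONFLICT (empty clause)

Answer: CONFLICT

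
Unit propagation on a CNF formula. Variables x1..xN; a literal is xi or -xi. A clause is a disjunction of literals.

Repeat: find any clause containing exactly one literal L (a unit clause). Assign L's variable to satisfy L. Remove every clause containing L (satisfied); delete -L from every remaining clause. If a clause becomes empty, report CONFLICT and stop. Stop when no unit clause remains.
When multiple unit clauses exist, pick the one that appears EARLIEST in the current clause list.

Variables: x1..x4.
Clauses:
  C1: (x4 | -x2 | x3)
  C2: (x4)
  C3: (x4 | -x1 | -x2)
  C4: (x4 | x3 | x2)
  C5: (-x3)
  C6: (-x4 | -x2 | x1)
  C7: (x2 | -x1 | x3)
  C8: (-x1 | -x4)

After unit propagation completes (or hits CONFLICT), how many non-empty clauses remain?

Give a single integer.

Answer: 0

Derivation:
unit clause [4] forces x4=T; simplify:
  drop -4 from [-4, -2, 1] -> [-2, 1]
  drop -4 from [-1, -4] -> [-1]
  satisfied 4 clause(s); 4 remain; assigned so far: [4]
unit clause [-3] forces x3=F; simplify:
  drop 3 from [2, -1, 3] -> [2, -1]
  satisfied 1 clause(s); 3 remain; assigned so far: [3, 4]
unit clause [-1] forces x1=F; simplify:
  drop 1 from [-2, 1] -> [-2]
  satisfied 2 clause(s); 1 remain; assigned so far: [1, 3, 4]
unit clause [-2] forces x2=F; simplify:
  satisfied 1 clause(s); 0 remain; assigned so far: [1, 2, 3, 4]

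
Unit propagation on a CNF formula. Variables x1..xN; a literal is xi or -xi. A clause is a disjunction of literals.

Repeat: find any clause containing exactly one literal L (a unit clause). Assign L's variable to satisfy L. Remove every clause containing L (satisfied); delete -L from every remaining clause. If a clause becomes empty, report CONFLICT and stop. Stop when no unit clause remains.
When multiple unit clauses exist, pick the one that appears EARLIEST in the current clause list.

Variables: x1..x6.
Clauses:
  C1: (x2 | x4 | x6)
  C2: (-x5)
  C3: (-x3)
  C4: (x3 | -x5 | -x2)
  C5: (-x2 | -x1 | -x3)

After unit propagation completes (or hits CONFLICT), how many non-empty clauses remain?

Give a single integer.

Answer: 1

Derivation:
unit clause [-5] forces x5=F; simplify:
  satisfied 2 clause(s); 3 remain; assigned so far: [5]
unit clause [-3] forces x3=F; simplify:
  satisfied 2 clause(s); 1 remain; assigned so far: [3, 5]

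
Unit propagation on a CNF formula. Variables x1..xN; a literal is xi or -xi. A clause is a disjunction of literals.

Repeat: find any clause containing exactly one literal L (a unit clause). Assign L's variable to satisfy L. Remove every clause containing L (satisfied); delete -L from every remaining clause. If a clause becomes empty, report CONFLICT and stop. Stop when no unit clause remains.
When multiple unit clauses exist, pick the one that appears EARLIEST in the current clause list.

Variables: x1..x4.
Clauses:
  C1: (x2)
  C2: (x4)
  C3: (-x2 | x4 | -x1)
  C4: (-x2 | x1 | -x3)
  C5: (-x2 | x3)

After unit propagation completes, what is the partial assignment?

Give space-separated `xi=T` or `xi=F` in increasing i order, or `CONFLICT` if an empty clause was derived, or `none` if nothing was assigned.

unit clause [2] forces x2=T; simplify:
  drop -2 from [-2, 4, -1] -> [4, -1]
  drop -2 from [-2, 1, -3] -> [1, -3]
  drop -2 from [-2, 3] -> [3]
  satisfied 1 clause(s); 4 remain; assigned so far: [2]
unit clause [4] forces x4=T; simplify:
  satisfied 2 clause(s); 2 remain; assigned so far: [2, 4]
unit clause [3] forces x3=T; simplify:
  drop -3 from [1, -3] -> [1]
  satisfied 1 clause(s); 1 remain; assigned so far: [2, 3, 4]
unit clause [1] forces x1=T; simplify:
  satisfied 1 clause(s); 0 remain; assigned so far: [1, 2, 3, 4]

Answer: x1=T x2=T x3=T x4=T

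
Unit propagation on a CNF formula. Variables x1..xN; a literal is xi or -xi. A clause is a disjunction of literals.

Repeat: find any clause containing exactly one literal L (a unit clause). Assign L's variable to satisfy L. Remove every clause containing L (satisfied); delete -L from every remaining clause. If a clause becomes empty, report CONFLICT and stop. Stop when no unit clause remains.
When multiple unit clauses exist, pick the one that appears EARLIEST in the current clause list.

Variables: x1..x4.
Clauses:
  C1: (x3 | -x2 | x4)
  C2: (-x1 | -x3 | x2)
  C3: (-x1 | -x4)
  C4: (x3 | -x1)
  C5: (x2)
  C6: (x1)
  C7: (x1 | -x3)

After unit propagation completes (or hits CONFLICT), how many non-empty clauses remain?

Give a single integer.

Answer: 0

Derivation:
unit clause [2] forces x2=T; simplify:
  drop -2 from [3, -2, 4] -> [3, 4]
  satisfied 2 clause(s); 5 remain; assigned so far: [2]
unit clause [1] forces x1=T; simplify:
  drop -1 from [-1, -4] -> [-4]
  drop -1 from [3, -1] -> [3]
  satisfied 2 clause(s); 3 remain; assigned so far: [1, 2]
unit clause [-4] forces x4=F; simplify:
  drop 4 from [3, 4] -> [3]
  satisfied 1 clause(s); 2 remain; assigned so far: [1, 2, 4]
unit clause [3] forces x3=T; simplify:
  satisfied 2 clause(s); 0 remain; assigned so far: [1, 2, 3, 4]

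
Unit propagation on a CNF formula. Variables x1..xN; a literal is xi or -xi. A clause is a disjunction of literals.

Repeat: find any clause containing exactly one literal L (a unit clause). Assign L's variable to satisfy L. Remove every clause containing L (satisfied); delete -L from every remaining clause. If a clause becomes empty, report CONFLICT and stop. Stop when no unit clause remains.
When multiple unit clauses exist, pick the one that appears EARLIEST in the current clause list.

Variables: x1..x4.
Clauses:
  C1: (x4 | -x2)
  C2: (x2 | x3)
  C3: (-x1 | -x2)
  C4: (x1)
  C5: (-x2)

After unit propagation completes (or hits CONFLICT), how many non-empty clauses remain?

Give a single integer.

unit clause [1] forces x1=T; simplify:
  drop -1 from [-1, -2] -> [-2]
  satisfied 1 clause(s); 4 remain; assigned so far: [1]
unit clause [-2] forces x2=F; simplify:
  drop 2 from [2, 3] -> [3]
  satisfied 3 clause(s); 1 remain; assigned so far: [1, 2]
unit clause [3] forces x3=T; simplify:
  satisfied 1 clause(s); 0 remain; assigned so far: [1, 2, 3]

Answer: 0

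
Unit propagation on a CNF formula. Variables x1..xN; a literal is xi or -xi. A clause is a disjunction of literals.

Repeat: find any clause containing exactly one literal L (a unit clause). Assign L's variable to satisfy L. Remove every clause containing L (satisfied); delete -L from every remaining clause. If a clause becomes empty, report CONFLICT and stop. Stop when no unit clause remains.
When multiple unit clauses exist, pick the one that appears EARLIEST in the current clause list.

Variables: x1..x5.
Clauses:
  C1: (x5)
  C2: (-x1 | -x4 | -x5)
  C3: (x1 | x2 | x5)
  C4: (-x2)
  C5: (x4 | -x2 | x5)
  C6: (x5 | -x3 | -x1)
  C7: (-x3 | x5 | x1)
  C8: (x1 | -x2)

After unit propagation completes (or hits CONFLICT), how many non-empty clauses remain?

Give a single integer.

Answer: 1

Derivation:
unit clause [5] forces x5=T; simplify:
  drop -5 from [-1, -4, -5] -> [-1, -4]
  satisfied 5 clause(s); 3 remain; assigned so far: [5]
unit clause [-2] forces x2=F; simplify:
  satisfied 2 clause(s); 1 remain; assigned so far: [2, 5]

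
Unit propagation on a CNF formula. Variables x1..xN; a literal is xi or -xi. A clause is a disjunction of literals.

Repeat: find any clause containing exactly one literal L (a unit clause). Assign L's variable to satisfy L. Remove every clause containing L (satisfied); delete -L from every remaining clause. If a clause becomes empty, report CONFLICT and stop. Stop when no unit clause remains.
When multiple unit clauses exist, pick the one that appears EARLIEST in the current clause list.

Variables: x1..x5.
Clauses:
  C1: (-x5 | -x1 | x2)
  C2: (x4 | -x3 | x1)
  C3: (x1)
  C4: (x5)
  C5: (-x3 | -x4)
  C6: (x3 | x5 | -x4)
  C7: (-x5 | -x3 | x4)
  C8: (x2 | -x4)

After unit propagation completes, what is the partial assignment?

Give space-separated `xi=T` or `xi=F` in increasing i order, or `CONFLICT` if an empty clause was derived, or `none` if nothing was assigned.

Answer: x1=T x2=T x5=T

Derivation:
unit clause [1] forces x1=T; simplify:
  drop -1 from [-5, -1, 2] -> [-5, 2]
  satisfied 2 clause(s); 6 remain; assigned so far: [1]
unit clause [5] forces x5=T; simplify:
  drop -5 from [-5, 2] -> [2]
  drop -5 from [-5, -3, 4] -> [-3, 4]
  satisfied 2 clause(s); 4 remain; assigned so far: [1, 5]
unit clause [2] forces x2=T; simplify:
  satisfied 2 clause(s); 2 remain; assigned so far: [1, 2, 5]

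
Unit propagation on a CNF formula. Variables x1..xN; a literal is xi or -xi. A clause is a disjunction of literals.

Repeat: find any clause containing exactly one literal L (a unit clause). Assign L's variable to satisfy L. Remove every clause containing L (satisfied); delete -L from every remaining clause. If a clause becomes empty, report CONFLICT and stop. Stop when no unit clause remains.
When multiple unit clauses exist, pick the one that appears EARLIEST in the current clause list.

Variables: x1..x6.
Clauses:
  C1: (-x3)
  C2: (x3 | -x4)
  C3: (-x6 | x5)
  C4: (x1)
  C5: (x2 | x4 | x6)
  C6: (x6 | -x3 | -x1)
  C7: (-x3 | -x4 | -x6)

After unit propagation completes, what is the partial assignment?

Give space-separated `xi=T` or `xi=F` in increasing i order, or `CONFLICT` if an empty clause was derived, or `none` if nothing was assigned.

Answer: x1=T x3=F x4=F

Derivation:
unit clause [-3] forces x3=F; simplify:
  drop 3 from [3, -4] -> [-4]
  satisfied 3 clause(s); 4 remain; assigned so far: [3]
unit clause [-4] forces x4=F; simplify:
  drop 4 from [2, 4, 6] -> [2, 6]
  satisfied 1 clause(s); 3 remain; assigned so far: [3, 4]
unit clause [1] forces x1=T; simplify:
  satisfied 1 clause(s); 2 remain; assigned so far: [1, 3, 4]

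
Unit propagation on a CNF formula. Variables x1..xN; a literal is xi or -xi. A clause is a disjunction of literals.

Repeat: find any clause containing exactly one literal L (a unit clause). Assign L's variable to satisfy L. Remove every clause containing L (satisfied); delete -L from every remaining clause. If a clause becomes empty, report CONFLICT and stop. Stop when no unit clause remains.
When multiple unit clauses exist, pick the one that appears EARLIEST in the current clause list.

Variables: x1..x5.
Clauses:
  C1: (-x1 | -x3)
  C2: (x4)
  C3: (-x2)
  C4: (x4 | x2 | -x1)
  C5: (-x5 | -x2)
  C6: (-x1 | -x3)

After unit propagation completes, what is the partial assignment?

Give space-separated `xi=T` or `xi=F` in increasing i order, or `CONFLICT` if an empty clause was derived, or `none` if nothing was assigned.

unit clause [4] forces x4=T; simplify:
  satisfied 2 clause(s); 4 remain; assigned so far: [4]
unit clause [-2] forces x2=F; simplify:
  satisfied 2 clause(s); 2 remain; assigned so far: [2, 4]

Answer: x2=F x4=T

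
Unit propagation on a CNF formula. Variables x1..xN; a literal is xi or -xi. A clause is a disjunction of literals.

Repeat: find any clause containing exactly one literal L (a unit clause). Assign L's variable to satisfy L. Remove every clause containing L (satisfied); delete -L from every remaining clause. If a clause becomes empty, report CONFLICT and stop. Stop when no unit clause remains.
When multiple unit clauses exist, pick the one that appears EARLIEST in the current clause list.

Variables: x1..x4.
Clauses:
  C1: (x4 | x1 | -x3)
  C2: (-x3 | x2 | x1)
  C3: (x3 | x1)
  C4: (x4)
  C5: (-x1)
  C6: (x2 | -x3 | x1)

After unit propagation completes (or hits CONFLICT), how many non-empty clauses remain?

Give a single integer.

unit clause [4] forces x4=T; simplify:
  satisfied 2 clause(s); 4 remain; assigned so far: [4]
unit clause [-1] forces x1=F; simplify:
  drop 1 from [-3, 2, 1] -> [-3, 2]
  drop 1 from [3, 1] -> [3]
  drop 1 from [2, -3, 1] -> [2, -3]
  satisfied 1 clause(s); 3 remain; assigned so far: [1, 4]
unit clause [3] forces x3=T; simplify:
  drop -3 from [-3, 2] -> [2]
  drop -3 from [2, -3] -> [2]
  satisfied 1 clause(s); 2 remain; assigned so far: [1, 3, 4]
unit clause [2] forces x2=T; simplify:
  satisfied 2 clause(s); 0 remain; assigned so far: [1, 2, 3, 4]

Answer: 0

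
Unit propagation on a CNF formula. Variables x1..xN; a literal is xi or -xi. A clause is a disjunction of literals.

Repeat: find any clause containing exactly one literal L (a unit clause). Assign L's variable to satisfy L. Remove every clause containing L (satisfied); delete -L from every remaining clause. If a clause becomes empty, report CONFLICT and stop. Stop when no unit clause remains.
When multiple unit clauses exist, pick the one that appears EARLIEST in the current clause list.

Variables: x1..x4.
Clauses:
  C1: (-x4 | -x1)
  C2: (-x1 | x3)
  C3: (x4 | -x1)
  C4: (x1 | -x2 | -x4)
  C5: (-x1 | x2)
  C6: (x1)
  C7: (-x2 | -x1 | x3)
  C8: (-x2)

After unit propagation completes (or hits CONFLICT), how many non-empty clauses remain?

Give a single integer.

Answer: 4

Derivation:
unit clause [1] forces x1=T; simplify:
  drop -1 from [-4, -1] -> [-4]
  drop -1 from [-1, 3] -> [3]
  drop -1 from [4, -1] -> [4]
  drop -1 from [-1, 2] -> [2]
  drop -1 from [-2, -1, 3] -> [-2, 3]
  satisfied 2 clause(s); 6 remain; assigned so far: [1]
unit clause [-4] forces x4=F; simplify:
  drop 4 from [4] -> [] (empty!)
  satisfied 1 clause(s); 5 remain; assigned so far: [1, 4]
CONFLICT (empty clause)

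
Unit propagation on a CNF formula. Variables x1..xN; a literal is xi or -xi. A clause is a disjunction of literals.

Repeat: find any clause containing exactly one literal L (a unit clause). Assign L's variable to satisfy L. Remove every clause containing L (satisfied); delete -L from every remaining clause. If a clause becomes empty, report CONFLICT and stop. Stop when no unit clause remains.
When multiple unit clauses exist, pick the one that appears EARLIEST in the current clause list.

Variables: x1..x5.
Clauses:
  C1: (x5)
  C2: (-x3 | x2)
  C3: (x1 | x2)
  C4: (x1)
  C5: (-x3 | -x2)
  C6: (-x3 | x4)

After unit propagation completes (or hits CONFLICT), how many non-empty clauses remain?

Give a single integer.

Answer: 3

Derivation:
unit clause [5] forces x5=T; simplify:
  satisfied 1 clause(s); 5 remain; assigned so far: [5]
unit clause [1] forces x1=T; simplify:
  satisfied 2 clause(s); 3 remain; assigned so far: [1, 5]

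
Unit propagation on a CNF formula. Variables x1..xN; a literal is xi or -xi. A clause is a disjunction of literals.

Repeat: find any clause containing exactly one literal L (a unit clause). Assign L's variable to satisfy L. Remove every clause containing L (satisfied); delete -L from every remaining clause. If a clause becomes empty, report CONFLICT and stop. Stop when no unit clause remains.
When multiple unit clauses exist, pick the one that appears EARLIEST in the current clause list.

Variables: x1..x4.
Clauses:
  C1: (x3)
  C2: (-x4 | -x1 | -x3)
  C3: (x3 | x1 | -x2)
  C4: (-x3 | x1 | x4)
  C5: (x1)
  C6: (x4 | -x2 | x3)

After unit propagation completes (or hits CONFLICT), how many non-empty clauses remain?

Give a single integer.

unit clause [3] forces x3=T; simplify:
  drop -3 from [-4, -1, -3] -> [-4, -1]
  drop -3 from [-3, 1, 4] -> [1, 4]
  satisfied 3 clause(s); 3 remain; assigned so far: [3]
unit clause [1] forces x1=T; simplify:
  drop -1 from [-4, -1] -> [-4]
  satisfied 2 clause(s); 1 remain; assigned so far: [1, 3]
unit clause [-4] forces x4=F; simplify:
  satisfied 1 clause(s); 0 remain; assigned so far: [1, 3, 4]

Answer: 0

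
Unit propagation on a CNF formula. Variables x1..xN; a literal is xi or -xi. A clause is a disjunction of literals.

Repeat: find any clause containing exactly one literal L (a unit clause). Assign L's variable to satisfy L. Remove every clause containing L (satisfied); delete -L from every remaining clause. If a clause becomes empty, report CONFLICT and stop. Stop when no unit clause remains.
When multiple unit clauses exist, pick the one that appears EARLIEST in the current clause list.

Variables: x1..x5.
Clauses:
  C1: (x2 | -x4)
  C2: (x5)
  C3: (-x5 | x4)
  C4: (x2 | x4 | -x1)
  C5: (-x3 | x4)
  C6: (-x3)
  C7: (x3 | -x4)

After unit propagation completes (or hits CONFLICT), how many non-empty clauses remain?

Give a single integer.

Answer: 0

Derivation:
unit clause [5] forces x5=T; simplify:
  drop -5 from [-5, 4] -> [4]
  satisfied 1 clause(s); 6 remain; assigned so far: [5]
unit clause [4] forces x4=T; simplify:
  drop -4 from [2, -4] -> [2]
  drop -4 from [3, -4] -> [3]
  satisfied 3 clause(s); 3 remain; assigned so far: [4, 5]
unit clause [2] forces x2=T; simplify:
  satisfied 1 clause(s); 2 remain; assigned so far: [2, 4, 5]
unit clause [-3] forces x3=F; simplify:
  drop 3 from [3] -> [] (empty!)
  satisfied 1 clause(s); 1 remain; assigned so far: [2, 3, 4, 5]
CONFLICT (empty clause)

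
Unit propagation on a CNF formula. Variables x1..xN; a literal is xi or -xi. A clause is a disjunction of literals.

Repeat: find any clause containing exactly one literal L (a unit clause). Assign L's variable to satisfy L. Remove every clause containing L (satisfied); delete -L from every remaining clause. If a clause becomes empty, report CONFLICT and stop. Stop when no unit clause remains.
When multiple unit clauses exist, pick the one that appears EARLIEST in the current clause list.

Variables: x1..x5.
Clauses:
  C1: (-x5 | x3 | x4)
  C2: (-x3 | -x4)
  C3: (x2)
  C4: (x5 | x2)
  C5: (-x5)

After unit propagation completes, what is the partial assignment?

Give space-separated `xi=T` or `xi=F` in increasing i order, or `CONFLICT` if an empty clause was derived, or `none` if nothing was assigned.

Answer: x2=T x5=F

Derivation:
unit clause [2] forces x2=T; simplify:
  satisfied 2 clause(s); 3 remain; assigned so far: [2]
unit clause [-5] forces x5=F; simplify:
  satisfied 2 clause(s); 1 remain; assigned so far: [2, 5]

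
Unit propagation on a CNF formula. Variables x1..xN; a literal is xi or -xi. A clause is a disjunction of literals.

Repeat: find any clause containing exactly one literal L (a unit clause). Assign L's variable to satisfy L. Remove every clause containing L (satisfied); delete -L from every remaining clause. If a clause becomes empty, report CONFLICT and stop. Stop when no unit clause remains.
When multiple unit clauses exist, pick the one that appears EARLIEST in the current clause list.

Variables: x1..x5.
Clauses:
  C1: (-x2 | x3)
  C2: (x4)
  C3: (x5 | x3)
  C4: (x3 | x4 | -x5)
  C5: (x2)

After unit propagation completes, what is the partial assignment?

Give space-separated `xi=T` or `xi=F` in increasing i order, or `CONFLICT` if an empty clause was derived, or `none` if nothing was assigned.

Answer: x2=T x3=T x4=T

Derivation:
unit clause [4] forces x4=T; simplify:
  satisfied 2 clause(s); 3 remain; assigned so far: [4]
unit clause [2] forces x2=T; simplify:
  drop -2 from [-2, 3] -> [3]
  satisfied 1 clause(s); 2 remain; assigned so far: [2, 4]
unit clause [3] forces x3=T; simplify:
  satisfied 2 clause(s); 0 remain; assigned so far: [2, 3, 4]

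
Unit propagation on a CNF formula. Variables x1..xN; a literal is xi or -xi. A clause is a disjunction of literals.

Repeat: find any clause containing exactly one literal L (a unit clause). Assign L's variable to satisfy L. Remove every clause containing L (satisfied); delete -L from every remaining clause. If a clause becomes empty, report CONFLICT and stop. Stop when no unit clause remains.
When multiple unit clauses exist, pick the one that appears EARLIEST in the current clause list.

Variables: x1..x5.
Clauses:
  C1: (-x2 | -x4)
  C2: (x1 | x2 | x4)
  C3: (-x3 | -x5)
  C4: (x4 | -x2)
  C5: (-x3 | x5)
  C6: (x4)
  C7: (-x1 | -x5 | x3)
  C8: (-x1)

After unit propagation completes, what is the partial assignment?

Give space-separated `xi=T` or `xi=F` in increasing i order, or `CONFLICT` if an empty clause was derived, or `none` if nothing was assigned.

unit clause [4] forces x4=T; simplify:
  drop -4 from [-2, -4] -> [-2]
  satisfied 3 clause(s); 5 remain; assigned so far: [4]
unit clause [-2] forces x2=F; simplify:
  satisfied 1 clause(s); 4 remain; assigned so far: [2, 4]
unit clause [-1] forces x1=F; simplify:
  satisfied 2 clause(s); 2 remain; assigned so far: [1, 2, 4]

Answer: x1=F x2=F x4=T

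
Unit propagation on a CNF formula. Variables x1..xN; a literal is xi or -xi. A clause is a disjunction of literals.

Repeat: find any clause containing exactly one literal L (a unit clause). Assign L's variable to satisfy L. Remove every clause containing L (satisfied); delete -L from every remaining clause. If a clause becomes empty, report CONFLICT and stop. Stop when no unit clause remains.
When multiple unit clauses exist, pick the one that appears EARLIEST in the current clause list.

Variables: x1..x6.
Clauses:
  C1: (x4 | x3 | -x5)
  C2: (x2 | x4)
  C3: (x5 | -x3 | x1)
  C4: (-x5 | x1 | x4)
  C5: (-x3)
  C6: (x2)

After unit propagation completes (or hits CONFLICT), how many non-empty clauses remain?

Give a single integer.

Answer: 2

Derivation:
unit clause [-3] forces x3=F; simplify:
  drop 3 from [4, 3, -5] -> [4, -5]
  satisfied 2 clause(s); 4 remain; assigned so far: [3]
unit clause [2] forces x2=T; simplify:
  satisfied 2 clause(s); 2 remain; assigned so far: [2, 3]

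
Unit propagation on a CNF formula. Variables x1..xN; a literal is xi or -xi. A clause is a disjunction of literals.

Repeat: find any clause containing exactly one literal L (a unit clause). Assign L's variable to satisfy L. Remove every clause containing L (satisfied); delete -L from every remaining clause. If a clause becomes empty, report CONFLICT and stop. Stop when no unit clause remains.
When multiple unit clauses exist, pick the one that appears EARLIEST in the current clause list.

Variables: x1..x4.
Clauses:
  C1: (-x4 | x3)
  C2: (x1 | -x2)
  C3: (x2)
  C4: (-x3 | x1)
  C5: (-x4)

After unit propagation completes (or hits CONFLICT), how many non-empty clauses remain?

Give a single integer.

Answer: 0

Derivation:
unit clause [2] forces x2=T; simplify:
  drop -2 from [1, -2] -> [1]
  satisfied 1 clause(s); 4 remain; assigned so far: [2]
unit clause [1] forces x1=T; simplify:
  satisfied 2 clause(s); 2 remain; assigned so far: [1, 2]
unit clause [-4] forces x4=F; simplify:
  satisfied 2 clause(s); 0 remain; assigned so far: [1, 2, 4]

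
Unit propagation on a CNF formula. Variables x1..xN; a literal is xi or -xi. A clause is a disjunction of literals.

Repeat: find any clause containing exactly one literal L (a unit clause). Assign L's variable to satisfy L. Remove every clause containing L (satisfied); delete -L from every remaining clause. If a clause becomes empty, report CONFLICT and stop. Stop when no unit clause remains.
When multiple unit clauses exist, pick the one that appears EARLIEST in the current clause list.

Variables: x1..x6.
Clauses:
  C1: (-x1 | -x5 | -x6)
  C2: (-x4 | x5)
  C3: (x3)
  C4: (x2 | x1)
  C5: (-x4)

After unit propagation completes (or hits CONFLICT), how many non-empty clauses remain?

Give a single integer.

Answer: 2

Derivation:
unit clause [3] forces x3=T; simplify:
  satisfied 1 clause(s); 4 remain; assigned so far: [3]
unit clause [-4] forces x4=F; simplify:
  satisfied 2 clause(s); 2 remain; assigned so far: [3, 4]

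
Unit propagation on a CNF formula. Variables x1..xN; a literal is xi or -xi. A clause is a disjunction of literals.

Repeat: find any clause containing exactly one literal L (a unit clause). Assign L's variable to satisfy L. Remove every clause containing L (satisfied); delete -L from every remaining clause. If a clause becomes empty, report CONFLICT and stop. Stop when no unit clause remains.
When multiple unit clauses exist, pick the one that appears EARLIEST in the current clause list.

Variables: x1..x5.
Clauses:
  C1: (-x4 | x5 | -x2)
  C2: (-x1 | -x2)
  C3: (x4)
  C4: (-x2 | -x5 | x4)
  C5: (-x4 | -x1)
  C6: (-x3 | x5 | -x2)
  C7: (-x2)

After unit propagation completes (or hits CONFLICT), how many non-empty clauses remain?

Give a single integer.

unit clause [4] forces x4=T; simplify:
  drop -4 from [-4, 5, -2] -> [5, -2]
  drop -4 from [-4, -1] -> [-1]
  satisfied 2 clause(s); 5 remain; assigned so far: [4]
unit clause [-1] forces x1=F; simplify:
  satisfied 2 clause(s); 3 remain; assigned so far: [1, 4]
unit clause [-2] forces x2=F; simplify:
  satisfied 3 clause(s); 0 remain; assigned so far: [1, 2, 4]

Answer: 0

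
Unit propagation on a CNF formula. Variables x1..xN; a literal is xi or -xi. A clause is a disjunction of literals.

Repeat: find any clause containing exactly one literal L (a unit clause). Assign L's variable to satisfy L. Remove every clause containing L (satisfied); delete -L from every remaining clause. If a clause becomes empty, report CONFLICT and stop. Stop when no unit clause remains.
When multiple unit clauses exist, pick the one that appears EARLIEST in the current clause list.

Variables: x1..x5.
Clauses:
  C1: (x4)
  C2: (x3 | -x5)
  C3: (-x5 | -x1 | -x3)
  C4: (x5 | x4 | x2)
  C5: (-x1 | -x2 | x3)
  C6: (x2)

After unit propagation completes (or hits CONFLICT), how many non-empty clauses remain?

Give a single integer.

Answer: 3

Derivation:
unit clause [4] forces x4=T; simplify:
  satisfied 2 clause(s); 4 remain; assigned so far: [4]
unit clause [2] forces x2=T; simplify:
  drop -2 from [-1, -2, 3] -> [-1, 3]
  satisfied 1 clause(s); 3 remain; assigned so far: [2, 4]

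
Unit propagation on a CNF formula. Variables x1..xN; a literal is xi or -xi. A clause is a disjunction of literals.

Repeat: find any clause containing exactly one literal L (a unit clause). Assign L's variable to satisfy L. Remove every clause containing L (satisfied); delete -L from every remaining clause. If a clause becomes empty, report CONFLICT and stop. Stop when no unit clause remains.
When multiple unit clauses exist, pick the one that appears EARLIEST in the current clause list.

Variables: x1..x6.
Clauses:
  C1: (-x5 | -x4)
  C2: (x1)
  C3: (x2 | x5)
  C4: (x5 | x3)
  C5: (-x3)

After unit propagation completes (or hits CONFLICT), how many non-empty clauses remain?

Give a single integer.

unit clause [1] forces x1=T; simplify:
  satisfied 1 clause(s); 4 remain; assigned so far: [1]
unit clause [-3] forces x3=F; simplify:
  drop 3 from [5, 3] -> [5]
  satisfied 1 clause(s); 3 remain; assigned so far: [1, 3]
unit clause [5] forces x5=T; simplify:
  drop -5 from [-5, -4] -> [-4]
  satisfied 2 clause(s); 1 remain; assigned so far: [1, 3, 5]
unit clause [-4] forces x4=F; simplify:
  satisfied 1 clause(s); 0 remain; assigned so far: [1, 3, 4, 5]

Answer: 0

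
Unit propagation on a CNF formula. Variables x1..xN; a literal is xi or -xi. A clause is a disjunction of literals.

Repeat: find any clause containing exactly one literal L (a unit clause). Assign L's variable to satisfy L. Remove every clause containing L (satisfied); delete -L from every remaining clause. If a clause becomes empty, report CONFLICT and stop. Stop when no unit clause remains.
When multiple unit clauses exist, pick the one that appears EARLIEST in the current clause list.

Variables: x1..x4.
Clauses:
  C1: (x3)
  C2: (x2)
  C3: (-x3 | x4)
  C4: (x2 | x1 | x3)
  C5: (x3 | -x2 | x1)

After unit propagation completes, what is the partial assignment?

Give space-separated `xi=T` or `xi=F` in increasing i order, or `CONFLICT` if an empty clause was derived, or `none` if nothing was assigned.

unit clause [3] forces x3=T; simplify:
  drop -3 from [-3, 4] -> [4]
  satisfied 3 clause(s); 2 remain; assigned so far: [3]
unit clause [2] forces x2=T; simplify:
  satisfied 1 clause(s); 1 remain; assigned so far: [2, 3]
unit clause [4] forces x4=T; simplify:
  satisfied 1 clause(s); 0 remain; assigned so far: [2, 3, 4]

Answer: x2=T x3=T x4=T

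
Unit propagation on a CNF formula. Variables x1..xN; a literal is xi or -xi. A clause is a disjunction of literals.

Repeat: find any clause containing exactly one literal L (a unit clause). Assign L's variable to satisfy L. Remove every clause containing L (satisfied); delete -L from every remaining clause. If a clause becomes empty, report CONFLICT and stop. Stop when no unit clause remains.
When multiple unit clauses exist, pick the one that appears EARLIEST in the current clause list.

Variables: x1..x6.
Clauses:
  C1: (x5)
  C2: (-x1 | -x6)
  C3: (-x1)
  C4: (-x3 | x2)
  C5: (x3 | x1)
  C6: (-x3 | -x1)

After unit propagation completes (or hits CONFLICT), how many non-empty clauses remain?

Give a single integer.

Answer: 0

Derivation:
unit clause [5] forces x5=T; simplify:
  satisfied 1 clause(s); 5 remain; assigned so far: [5]
unit clause [-1] forces x1=F; simplify:
  drop 1 from [3, 1] -> [3]
  satisfied 3 clause(s); 2 remain; assigned so far: [1, 5]
unit clause [3] forces x3=T; simplify:
  drop -3 from [-3, 2] -> [2]
  satisfied 1 clause(s); 1 remain; assigned so far: [1, 3, 5]
unit clause [2] forces x2=T; simplify:
  satisfied 1 clause(s); 0 remain; assigned so far: [1, 2, 3, 5]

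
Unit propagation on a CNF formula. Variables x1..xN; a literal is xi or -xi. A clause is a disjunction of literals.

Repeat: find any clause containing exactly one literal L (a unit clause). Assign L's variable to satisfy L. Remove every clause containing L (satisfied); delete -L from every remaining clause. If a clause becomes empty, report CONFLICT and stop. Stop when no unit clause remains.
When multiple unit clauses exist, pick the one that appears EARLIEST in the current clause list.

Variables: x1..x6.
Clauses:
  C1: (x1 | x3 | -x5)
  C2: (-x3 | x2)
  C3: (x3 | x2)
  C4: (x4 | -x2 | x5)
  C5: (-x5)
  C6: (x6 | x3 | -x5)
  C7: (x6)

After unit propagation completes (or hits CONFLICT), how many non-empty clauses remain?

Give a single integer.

unit clause [-5] forces x5=F; simplify:
  drop 5 from [4, -2, 5] -> [4, -2]
  satisfied 3 clause(s); 4 remain; assigned so far: [5]
unit clause [6] forces x6=T; simplify:
  satisfied 1 clause(s); 3 remain; assigned so far: [5, 6]

Answer: 3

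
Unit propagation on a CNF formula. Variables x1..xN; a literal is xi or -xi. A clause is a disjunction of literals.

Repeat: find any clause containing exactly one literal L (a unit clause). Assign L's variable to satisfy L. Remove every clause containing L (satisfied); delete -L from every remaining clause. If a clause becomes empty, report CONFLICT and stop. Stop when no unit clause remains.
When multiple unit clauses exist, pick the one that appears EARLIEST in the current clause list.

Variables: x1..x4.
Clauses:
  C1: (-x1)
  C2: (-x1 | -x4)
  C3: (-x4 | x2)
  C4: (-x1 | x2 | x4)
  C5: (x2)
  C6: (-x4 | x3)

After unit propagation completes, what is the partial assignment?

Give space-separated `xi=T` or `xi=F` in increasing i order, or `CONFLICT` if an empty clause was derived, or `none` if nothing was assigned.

Answer: x1=F x2=T

Derivation:
unit clause [-1] forces x1=F; simplify:
  satisfied 3 clause(s); 3 remain; assigned so far: [1]
unit clause [2] forces x2=T; simplify:
  satisfied 2 clause(s); 1 remain; assigned so far: [1, 2]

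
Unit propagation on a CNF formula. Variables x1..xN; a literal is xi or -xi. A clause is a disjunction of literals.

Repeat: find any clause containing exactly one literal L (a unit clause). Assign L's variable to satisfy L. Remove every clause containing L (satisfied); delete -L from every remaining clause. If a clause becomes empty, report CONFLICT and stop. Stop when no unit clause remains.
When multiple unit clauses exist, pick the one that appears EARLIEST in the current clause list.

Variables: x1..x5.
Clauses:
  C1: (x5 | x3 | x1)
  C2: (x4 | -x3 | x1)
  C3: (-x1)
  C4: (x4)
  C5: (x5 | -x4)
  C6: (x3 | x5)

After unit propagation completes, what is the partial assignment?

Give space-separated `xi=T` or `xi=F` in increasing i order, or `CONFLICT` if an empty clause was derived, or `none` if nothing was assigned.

Answer: x1=F x4=T x5=T

Derivation:
unit clause [-1] forces x1=F; simplify:
  drop 1 from [5, 3, 1] -> [5, 3]
  drop 1 from [4, -3, 1] -> [4, -3]
  satisfied 1 clause(s); 5 remain; assigned so far: [1]
unit clause [4] forces x4=T; simplify:
  drop -4 from [5, -4] -> [5]
  satisfied 2 clause(s); 3 remain; assigned so far: [1, 4]
unit clause [5] forces x5=T; simplify:
  satisfied 3 clause(s); 0 remain; assigned so far: [1, 4, 5]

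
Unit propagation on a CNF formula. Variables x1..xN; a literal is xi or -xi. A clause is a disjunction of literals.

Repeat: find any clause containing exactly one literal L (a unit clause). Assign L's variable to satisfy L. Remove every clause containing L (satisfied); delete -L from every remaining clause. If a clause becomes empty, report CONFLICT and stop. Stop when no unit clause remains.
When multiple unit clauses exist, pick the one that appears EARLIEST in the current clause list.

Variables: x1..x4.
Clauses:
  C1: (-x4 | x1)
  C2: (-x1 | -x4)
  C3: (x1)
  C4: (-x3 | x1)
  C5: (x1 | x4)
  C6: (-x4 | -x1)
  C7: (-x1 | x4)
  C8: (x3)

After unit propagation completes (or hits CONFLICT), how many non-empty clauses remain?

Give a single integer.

unit clause [1] forces x1=T; simplify:
  drop -1 from [-1, -4] -> [-4]
  drop -1 from [-4, -1] -> [-4]
  drop -1 from [-1, 4] -> [4]
  satisfied 4 clause(s); 4 remain; assigned so far: [1]
unit clause [-4] forces x4=F; simplify:
  drop 4 from [4] -> [] (empty!)
  satisfied 2 clause(s); 2 remain; assigned so far: [1, 4]
CONFLICT (empty clause)

Answer: 1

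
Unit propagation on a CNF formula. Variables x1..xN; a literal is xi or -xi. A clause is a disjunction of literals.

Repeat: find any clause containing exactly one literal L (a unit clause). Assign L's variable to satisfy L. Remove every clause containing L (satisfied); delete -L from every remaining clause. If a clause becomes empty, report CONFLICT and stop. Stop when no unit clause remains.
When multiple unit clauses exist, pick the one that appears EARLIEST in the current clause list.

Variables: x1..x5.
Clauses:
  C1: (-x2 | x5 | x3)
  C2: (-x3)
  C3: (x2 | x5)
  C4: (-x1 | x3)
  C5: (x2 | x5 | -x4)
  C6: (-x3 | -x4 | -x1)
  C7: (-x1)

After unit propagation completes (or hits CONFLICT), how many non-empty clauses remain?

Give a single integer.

unit clause [-3] forces x3=F; simplify:
  drop 3 from [-2, 5, 3] -> [-2, 5]
  drop 3 from [-1, 3] -> [-1]
  satisfied 2 clause(s); 5 remain; assigned so far: [3]
unit clause [-1] forces x1=F; simplify:
  satisfied 2 clause(s); 3 remain; assigned so far: [1, 3]

Answer: 3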